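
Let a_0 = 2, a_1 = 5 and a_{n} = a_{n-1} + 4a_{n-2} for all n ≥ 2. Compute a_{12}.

The ordinary generating function has denominator 1 - z - 4z^2.
Iterating the recurrence: a_0,…,a_{12} = 2, 5, 13, 33, 85, 217, 557, 1425, 3653, 9353, 23965, 61377, 157237.

157237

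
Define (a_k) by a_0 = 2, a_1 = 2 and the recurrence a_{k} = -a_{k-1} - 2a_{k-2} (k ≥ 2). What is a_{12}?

The ordinary generating function has denominator 1 + x + 2x^2.
Iterating the recurrence: a_0,…,a_{12} = 2, 2, -6, 2, 10, -14, -6, 34, -22, -46, 90, 2, -182.

-182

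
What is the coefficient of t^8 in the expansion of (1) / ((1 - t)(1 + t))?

1

The denominator gives the recurrence a_n = a_(n−2) for n ≥ 2; the numerator fixes a_0 = 1, a_1 = 0.
Iterating: 1, 0, 1, 0, 1, 0, 1, 0, 1, so a_8 = 1.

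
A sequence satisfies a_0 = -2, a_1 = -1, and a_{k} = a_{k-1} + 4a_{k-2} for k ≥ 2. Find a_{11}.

-31021

The ordinary generating function has denominator 1 - z - 4z^2.
Iterating the recurrence: a_0,…,a_{11} = -2, -1, -9, -13, -49, -101, -297, -701, -1889, -4693, -12249, -31021.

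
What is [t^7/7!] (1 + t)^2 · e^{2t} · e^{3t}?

428125

The EGF product rule gives c_7 = Σ_{k_1+k_2+k_3=7} C(7; k_1,k_2,k_3) · ∏ g_i(k_i), where (1+t)^2 gives the falling factorial (2)_k; e^{2t} gives (2)^k; e^{3t} gives (3)^k.
g_1(k) for k = 0…7: 1, 2, 2, 0, 0, 0, 0, 0.
g_2(k) for k = 0…7: 1, 2, 4, 8, 16, 32, 64, 128.
g_3(k) for k = 0…7: 1, 3, 9, 27, 81, 243, 729, 2187.
First combine the last two factors: h(k) = Σ_j C(k,j)·g_2(j)·g_3(k−j) for k = 0…7: 1, 5, 25, 125, 625, 3125, 15625, 78125.
c_7 = Σ_k C(7,k)·g_1(k)·h(7−k) = 1·1·78125 + 7·2·15625 + 21·2·3125 = 78125 + 218750 + 131250 = 428125.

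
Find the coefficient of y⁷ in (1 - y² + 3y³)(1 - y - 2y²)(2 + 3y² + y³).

-19

(1 - y² + 3y³) has coefficients 1,0,-1,3 for degrees 0…3.
(1 - y - 2y²) has coefficients 1,-1,-2,0,0,0,0,0 for degrees 0…7.
Finally multiplying by (2 + 3y² + y³), the product of all factors after the first has coefficients 2,-2,-1,-2,-7,-2,0,0 for degrees 0…7.
[y⁷] = 1·0 − 1·(-2) + 3·(-7) = -19.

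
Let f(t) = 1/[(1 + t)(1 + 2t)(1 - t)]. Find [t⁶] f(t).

The denominator gives the recurrence a_n = −2a_(n−1) + a_(n−2) + 2a_(n−3) for n ≥ 3; the numerator fixes a_0 = 1, a_1 = -2, a_2 = 5.
Iterating: 1, -2, 5, -10, 21, -42, 85, so a_6 = 85.

85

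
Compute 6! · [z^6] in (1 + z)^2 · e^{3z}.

6075

The EGF product rule gives c_6 = Σ_{k_1+k_2=6} C(6; k_1,k_2) · ∏ g_i(k_i), where (1+z)^2 gives the falling factorial (2)_k; e^{3z} gives (3)^k.
g_1(k) for k = 0…6: 1, 2, 2, 0, 0, 0, 0.
g_2(k) for k = 0…6: 1, 3, 9, 27, 81, 243, 729.
c_6 = Σ_k C(6,k)·g_1(k)·g_2(6−k) = 1·1·729 + 6·2·243 + 15·2·81 = 729 + 2916 + 2430 = 6075.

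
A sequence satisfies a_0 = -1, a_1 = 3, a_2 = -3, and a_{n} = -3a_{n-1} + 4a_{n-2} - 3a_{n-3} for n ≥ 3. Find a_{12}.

-8040252

The ordinary generating function has denominator 1 + 3q - 4q^2 + 3q^3.
Iterating the recurrence: a_0,…,a_{12} = -1, 3, -3, 24, -93, 384, -1596, 6603, -27345, 113235, -468894, 1941657, -8040252.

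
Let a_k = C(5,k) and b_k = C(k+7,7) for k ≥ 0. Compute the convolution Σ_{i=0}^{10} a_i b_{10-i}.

184690

This is [x^10] in the product of the two ordinary generating functions.
Σ = 1·19448 + 5·11440 + 10·6435 + 10·3432 + 5·1716 + 1·792 + 0·330 + 0·120 + 0·36 + 0·8 + 0·1 = 184690.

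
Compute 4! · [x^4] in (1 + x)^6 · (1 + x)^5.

The EGF product rule gives c_4 = Σ_{k_1+k_2=4} C(4; k_1,k_2) · ∏ g_i(k_i), where (1+x)^6 gives the falling factorial (6)_k; (1+x)^5 gives the falling factorial (5)_k.
g_1(k) for k = 0…4: 1, 6, 30, 120, 360.
g_2(k) for k = 0…4: 1, 5, 20, 60, 120.
c_4 = Σ_k C(4,k)·g_1(k)·g_2(4−k) = 1·1·120 + 4·6·60 + 6·30·20 + 4·120·5 + 1·360·1 = 120 + 1440 + 3600 + 2400 + 360 = 7920.

7920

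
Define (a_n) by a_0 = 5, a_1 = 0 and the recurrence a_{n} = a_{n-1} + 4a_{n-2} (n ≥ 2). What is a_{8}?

3620

The ordinary generating function has denominator 1 - z - 4z^2.
Iterating the recurrence: a_0,…,a_{8} = 5, 0, 20, 20, 100, 180, 580, 1300, 3620.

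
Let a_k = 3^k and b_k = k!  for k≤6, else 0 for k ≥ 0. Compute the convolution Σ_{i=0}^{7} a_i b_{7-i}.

Write out a_i and b_{7-i} for i = 0,…,7 and sum the products.
Σ = 1·0 + 3·720 + 9·120 + 27·24 + 81·6 + 243·2 + 729·1 + 2187·1 = 7776.

7776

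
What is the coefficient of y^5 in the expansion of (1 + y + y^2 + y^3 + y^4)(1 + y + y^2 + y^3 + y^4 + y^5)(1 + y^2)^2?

(1 + y + y^2 + y^3 + y^4) has coefficients 1,1,1,1,1 for degrees 0…4.
(1 + y + y^2 + y^3 + y^4 + y^5) has coefficients 1,1,1,1,1,1 for degrees 0…5.
Finally multiplying by (1 + y^2)^2, the product of all factors after the first has coefficients 1,1,3,3,4,4 for degrees 0…5.
[y^5] = 1·4 + 1·4 + 1·3 + 1·3 + 1·1 = 15.

15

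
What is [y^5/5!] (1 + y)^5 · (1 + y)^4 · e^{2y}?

72032

The EGF product rule gives c_5 = Σ_{k_1+k_2+k_3=5} C(5; k_1,k_2,k_3) · ∏ g_i(k_i), where (1+y)^5 gives the falling factorial (5)_k; (1+y)^4 gives the falling factorial (4)_k; e^{2y} gives (2)^k.
g_1(k) for k = 0…5: 1, 5, 20, 60, 120, 120.
g_2(k) for k = 0…5: 1, 4, 12, 24, 24, 0.
g_3(k) for k = 0…5: 1, 2, 4, 8, 16, 32.
First combine the last two factors: h(k) = Σ_j C(k,j)·g_2(j)·g_3(k−j) for k = 0…5: 1, 6, 32, 152, 648, 2512.
c_5 = Σ_k C(5,k)·g_1(k)·h(5−k) = 1·1·2512 + 5·5·648 + 10·20·152 + 10·60·32 + 5·120·6 + 1·120·1 = 2512 + 16200 + 30400 + 19200 + 3600 + 120 = 72032.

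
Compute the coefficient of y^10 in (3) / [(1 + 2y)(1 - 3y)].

107517

Partial fractions give a closed form: a_n = (6/5)·(-2)^n + (9/5)·3^n.
At n = 10: a_10 = 107517.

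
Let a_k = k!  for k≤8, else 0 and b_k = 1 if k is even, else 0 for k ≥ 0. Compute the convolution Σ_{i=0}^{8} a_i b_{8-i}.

This is [x^8] in the product of the two ordinary generating functions.
Σ = 1·1 + 1·0 + 2·1 + 6·0 + 24·1 + 120·0 + 720·1 + 5040·0 + 40320·1 = 41067.

41067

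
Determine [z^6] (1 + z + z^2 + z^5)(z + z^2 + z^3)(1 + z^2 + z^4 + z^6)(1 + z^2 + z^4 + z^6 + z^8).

11

(1 + z + z^2 + z^5) has coefficients 1,1,1,0,0,1 for degrees 0…5.
(z + z^2 + z^3) has coefficients 0,1,1,1,0,0,0 for degrees 0…6.
Multiplying by (1 + z^2 + z^4 + z^6) gives running coefficients 0,1,1,2,1,2,1 for degrees 0…6.
Finally multiplying by (1 + z^2 + z^4 + z^6 + z^8), the product of all factors after the first has coefficients 0,1,1,3,2,5,3 for degrees 0…6.
[z^6] = 1·3 + 1·5 + 1·2 + 1·1 = 11.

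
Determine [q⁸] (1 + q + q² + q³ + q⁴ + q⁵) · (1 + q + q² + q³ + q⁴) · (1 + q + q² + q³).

(1 + q + q² + q³ + q⁴ + q⁵) has coefficients 1,1,1,1,1,1 for degrees 0…5.
(1 + q + q² + q³ + q⁴) has coefficients 1,1,1,1,1,0,0,0,0 for degrees 0…8.
Finally multiplying by (1 + q + q² + q³), the product of all factors after the first has coefficients 1,2,3,4,4,3,2,1,0 for degrees 0…8.
[q⁸] = 1·0 + 1·1 + 1·2 + 1·3 + 1·4 + 1·4 = 14.

14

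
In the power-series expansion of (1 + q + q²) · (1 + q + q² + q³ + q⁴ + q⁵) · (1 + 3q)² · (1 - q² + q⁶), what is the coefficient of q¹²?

47

(1 + q + q²) has coefficients 1,1,1 for degrees 0…2.
(1 + q + q² + q³ + q⁴ + q⁵) has coefficients 1,1,1,1,1,1,0,0,0,0,0,0,0 for degrees 0…12.
Multiplying by (1 + 3q)² gives running coefficients 1,7,16,16,16,16,15,9,0,0,0,0,0 for degrees 0…12.
Finally multiplying by (1 - q² + q⁶), the product of all factors after the first has coefficients 1,7,15,9,0,0,0,0,1,7,16,16,15 for degrees 0…12.
[q¹²] = 1·15 + 1·16 + 1·16 = 47.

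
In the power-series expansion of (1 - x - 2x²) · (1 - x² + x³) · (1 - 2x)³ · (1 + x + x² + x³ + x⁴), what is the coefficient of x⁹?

32

(1 - x - 2x²) has coefficients 1,-1,-2 for degrees 0…2.
(1 - x² + x³) has coefficients 1,0,-1,1,0,0,0,0,0,0 for degrees 0…9.
Multiplying by (1 - 2x)³ gives running coefficients 1,-6,11,-1,-18,20,-8,0,0,0 for degrees 0…9.
Finally multiplying by (1 + x + x² + x³ + x⁴), the product of all factors after the first has coefficients 1,-5,6,5,-13,6,4,-7,-6,12 for degrees 0…9.
[x⁹] = 1·12 − 1·(-6) − 2·(-7) = 32.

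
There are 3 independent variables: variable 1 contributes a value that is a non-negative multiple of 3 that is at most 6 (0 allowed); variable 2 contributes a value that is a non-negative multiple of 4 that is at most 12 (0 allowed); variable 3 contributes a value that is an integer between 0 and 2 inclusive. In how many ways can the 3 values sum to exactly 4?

The generating function for the choices is (1 + z³ + z⁶)·(1 + z⁴ + z⁸ + z¹²)·(1 + z + z²); the count is [z⁴].
(1 + z³ + z⁶) has coefficients 1,0,0,1,0 for degrees 0…4.
(1 + z⁴ + z⁸ + z¹²) has coefficients 1,0,0,0,1 for degrees 0…4.
Finally multiplying by (1 + z + z²), the product of all factors after the first has coefficients 1,1,1,0,1 for degrees 0…4.
[z⁴] = 1·1 + 1·1 = 2.

2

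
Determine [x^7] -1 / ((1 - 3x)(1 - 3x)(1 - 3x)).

The denominator gives the recurrence a_n = 9a_(n−1) − 27a_(n−2) + 27a_(n−3) for n ≥ 3; the numerator fixes a_0 = -1, a_1 = -9, a_2 = -54.
Iterating: -1, -9, -54, -270, -1215, -5103, -20412, -78732, so a_7 = -78732.

-78732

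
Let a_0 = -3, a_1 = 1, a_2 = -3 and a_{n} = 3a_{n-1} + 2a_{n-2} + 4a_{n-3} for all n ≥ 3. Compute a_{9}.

The ordinary generating function has denominator 1 - 3y - 2y^2 - 4y^3.
Iterating the recurrence: a_0,…,a_{9} = -3, 1, -3, -19, -59, -227, -875, -3315, -12603, -47939.

-47939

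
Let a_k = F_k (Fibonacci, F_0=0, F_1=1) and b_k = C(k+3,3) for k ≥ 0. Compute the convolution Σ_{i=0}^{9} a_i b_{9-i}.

The convolution is the x^9 coefficient of A(x)B(x).
Σ = 0·220 + 1·165 + 1·120 + 2·84 + 3·56 + 5·35 + 8·20 + 13·10 + 21·4 + 34·1 = 1204.

1204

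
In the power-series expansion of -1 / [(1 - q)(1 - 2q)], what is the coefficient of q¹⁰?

Partial fractions give a closed form: a_n = (1)·1^n + (-2)·2^n.
At n = 10: a_10 = -2047.

-2047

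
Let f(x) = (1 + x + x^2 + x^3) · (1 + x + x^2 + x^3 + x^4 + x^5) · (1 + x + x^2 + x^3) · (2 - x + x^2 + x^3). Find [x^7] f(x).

(1 + x + x^2 + x^3) has coefficients 1,1,1,1 for degrees 0…3.
(1 + x + x^2 + x^3 + x^4 + x^5) has coefficients 1,1,1,1,1,1,0,0 for degrees 0…7.
Multiplying by (1 + x + x^2 + x^3) gives running coefficients 1,2,3,4,4,4,3,2 for degrees 0…7.
Finally multiplying by (2 - x + x^2 + x^3), the product of all factors after the first has coefficients 2,3,5,8,9,11,10,9 for degrees 0…7.
[x^7] = 1·9 + 1·10 + 1·11 + 1·9 = 39.

39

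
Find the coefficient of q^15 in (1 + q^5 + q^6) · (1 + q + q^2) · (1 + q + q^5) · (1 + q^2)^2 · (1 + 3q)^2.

(1 + q^5 + q^6) has coefficients 1,0,0,0,0,1,1 for degrees 0…6.
(1 + q + q^2) has coefficients 1,1,1,0,0,0,0,0,0,0,0,0,0,0,0,0 for degrees 0…15.
Multiplying by (1 + q + q^5) gives running coefficients 1,2,2,1,0,1,1,1,0,0,0,0,0,0,0,0 for degrees 0…15.
Multiplying by (1 + q^2)^2 gives running coefficients 1,2,4,5,5,5,3,4,2,3,1,1,0,0,0,0 for degrees 0…15.
Finally multiplying by (1 + 3q)^2, the product of all factors after the first has coefficients 1,8,25,47,71,80,78,67,53,51,37,34,15,9,0,0 for degrees 0…15.
[q^15] = 1·0 + 1·37 + 1·51 = 88.

88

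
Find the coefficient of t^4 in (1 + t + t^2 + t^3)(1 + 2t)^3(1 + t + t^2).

(1 + t + t^2 + t^3) has coefficients 1,1,1,1 for degrees 0…3.
(1 + 2t)^3 has coefficients 1,6,12,8,0 for degrees 0…4.
Finally multiplying by (1 + t + t^2), the product of all factors after the first has coefficients 1,7,19,26,20 for degrees 0…4.
[t^4] = 1·20 + 1·26 + 1·19 + 1·7 = 72.

72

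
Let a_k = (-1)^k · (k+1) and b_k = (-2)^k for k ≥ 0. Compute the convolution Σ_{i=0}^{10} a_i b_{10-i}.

4083

This is [x^10] in the product of the two ordinary generating functions.
Σ = 1·1024 − 2·(-512) + 3·256 − 4·(-128) + 5·64 − 6·(-32) + 7·16 − 8·(-8) + 9·4 − 10·(-2) + 11·1 = 4083.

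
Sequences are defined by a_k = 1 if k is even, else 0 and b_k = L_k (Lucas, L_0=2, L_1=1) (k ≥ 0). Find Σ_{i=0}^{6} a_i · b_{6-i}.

30

This is [x^6] in the product of the two ordinary generating functions.
Σ = 1·18 + 0·11 + 1·7 + 0·4 + 1·3 + 0·1 + 1·2 = 30.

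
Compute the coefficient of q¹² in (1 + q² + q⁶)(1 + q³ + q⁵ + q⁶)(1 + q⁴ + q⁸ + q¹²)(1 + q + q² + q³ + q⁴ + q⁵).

(1 + q² + q⁶) has coefficients 1,0,1,0,0,0,1 for degrees 0…6.
(1 + q³ + q⁵ + q⁶) has coefficients 1,0,0,1,0,1,1,0,0,0,0,0,0 for degrees 0…12.
Multiplying by (1 + q⁴ + q⁸ + q¹²) gives running coefficients 1,0,0,1,1,1,1,1,1,1,1,1,1 for degrees 0…12.
Finally multiplying by (1 + q + q² + q³ + q⁴ + q⁵), the product of all factors after the first has coefficients 1,1,1,2,3,4,4,5,6,6,6,6,6 for degrees 0…12.
[q¹²] = 1·6 + 1·6 + 1·4 = 16.

16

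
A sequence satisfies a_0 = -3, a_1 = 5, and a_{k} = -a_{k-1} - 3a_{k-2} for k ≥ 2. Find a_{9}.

The ordinary generating function has denominator 1 + y + 3y^2.
Iterating the recurrence: a_0,…,a_{9} = -3, 5, 4, -19, 7, 50, -71, -79, 292, -55.

-55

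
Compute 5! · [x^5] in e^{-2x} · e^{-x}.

The EGF product rule gives c_5 = Σ_{k_1+k_2=5} C(5; k_1,k_2) · ∏ g_i(k_i), where e^{-2x} gives (-2)^k; e^{-x} gives (-1)^k.
g_1(k) for k = 0…5: 1, -2, 4, -8, 16, -32.
g_2(k) for k = 0…5: 1, -1, 1, -1, 1, -1.
c_5 = Σ_k C(5,k)·g_1(k)·g_2(5−k) = 1·1·(-1) + 5·(-2)·1 + 10·4·(-1) + 10·(-8)·1 + 5·16·(-1) + 1·(-32)·1 = −1 − 10 − 40 − 80 − 80 − 32 = -243.

-243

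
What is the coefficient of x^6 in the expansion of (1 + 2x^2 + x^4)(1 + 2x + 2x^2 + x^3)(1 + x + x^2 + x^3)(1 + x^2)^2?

55

(1 + 2x^2 + x^4) has coefficients 1,0,2,0,1 for degrees 0…4.
(1 + 2x + 2x^2 + x^3) has coefficients 1,2,2,1,0,0,0 for degrees 0…6.
Multiplying by (1 + x + x^2 + x^3) gives running coefficients 1,3,5,6,5,3,1 for degrees 0…6.
Finally multiplying by (1 + x^2)^2, the product of all factors after the first has coefficients 1,3,7,12,16,18,16 for degrees 0…6.
[x^6] = 1·16 + 2·16 + 1·7 = 55.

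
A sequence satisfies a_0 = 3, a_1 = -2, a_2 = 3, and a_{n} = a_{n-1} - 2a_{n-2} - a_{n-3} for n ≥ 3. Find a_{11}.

-200

The ordinary generating function has denominator 1 - x + 2x^2 + x^3.
Iterating the recurrence: a_0,…,a_{11} = 3, -2, 3, 4, 0, -11, -15, 7, 48, 49, -54, -200.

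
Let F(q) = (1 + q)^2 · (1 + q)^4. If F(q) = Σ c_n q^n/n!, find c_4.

The EGF product rule gives c_4 = Σ_{k_1+k_2=4} C(4; k_1,k_2) · ∏ g_i(k_i), where (1+q)^2 gives the falling factorial (2)_k; (1+q)^4 gives the falling factorial (4)_k.
g_1(k) for k = 0…4: 1, 2, 2, 0, 0.
g_2(k) for k = 0…4: 1, 4, 12, 24, 24.
c_4 = Σ_k C(4,k)·g_1(k)·g_2(4−k) = 1·1·24 + 4·2·24 + 6·2·12 = 24 + 192 + 144 = 360.

360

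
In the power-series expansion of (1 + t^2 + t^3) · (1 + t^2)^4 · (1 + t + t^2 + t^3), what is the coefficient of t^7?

(1 + t^2 + t^3) has coefficients 1,0,1,1 for degrees 0…3.
(1 + t^2)^4 has coefficients 1,0,4,0,6,0,4,0 for degrees 0…7.
Finally multiplying by (1 + t + t^2 + t^3), the product of all factors after the first has coefficients 1,1,5,5,10,10,10,10 for degrees 0…7.
[t^7] = 1·10 + 1·10 + 1·10 = 30.

30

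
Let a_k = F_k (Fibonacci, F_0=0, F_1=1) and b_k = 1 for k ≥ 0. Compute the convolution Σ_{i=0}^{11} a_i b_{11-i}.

232

Write out a_i and b_{11-i} for i = 0,…,11 and sum the products.
Σ = 0·1 + 1·1 + 1·1 + 2·1 + 3·1 + 5·1 + 8·1 + 13·1 + 21·1 + 34·1 + 55·1 + 89·1 = 232.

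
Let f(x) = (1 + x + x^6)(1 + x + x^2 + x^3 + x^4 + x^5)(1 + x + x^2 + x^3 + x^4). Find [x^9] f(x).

7

(1 + x + x^6) has coefficients 1,1,0,0,0,0,1 for degrees 0…6.
(1 + x + x^2 + x^3 + x^4 + x^5) has coefficients 1,1,1,1,1,1,0,0,0,0 for degrees 0…9.
Finally multiplying by (1 + x + x^2 + x^3 + x^4), the product of all factors after the first has coefficients 1,2,3,4,5,5,4,3,2,1 for degrees 0…9.
[x^9] = 1·1 + 1·2 + 1·4 = 7.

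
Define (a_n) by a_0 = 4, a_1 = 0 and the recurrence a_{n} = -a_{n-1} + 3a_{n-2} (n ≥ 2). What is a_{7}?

The ordinary generating function has denominator 1 + z - 3z^2.
Iterating the recurrence: a_0,…,a_{7} = 4, 0, 12, -12, 48, -84, 228, -480.

-480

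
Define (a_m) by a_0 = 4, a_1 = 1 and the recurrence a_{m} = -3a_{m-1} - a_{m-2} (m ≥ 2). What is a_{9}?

The ordinary generating function has denominator 1 + 3y + y^2.
Iterating the recurrence: a_0,…,a_{9} = 4, 1, -7, 20, -53, 139, -364, 953, -2495, 6532.

6532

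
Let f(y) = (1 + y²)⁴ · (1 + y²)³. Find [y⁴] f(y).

21

(1 + y²)⁴ has coefficients 1,0,4,0,6 for degrees 0…4.
(1 + y²)³ has coefficients 1,0,3,0,3 for degrees 0…4.
[y⁴] = 1·3 + 4·3 + 6·1 = 21.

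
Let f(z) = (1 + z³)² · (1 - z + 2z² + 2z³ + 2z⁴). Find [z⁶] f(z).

5

(1 + z³)² has coefficients 1,0,0,2,0,0,1 for degrees 0…6.
(1 - z + 2z² + 2z³ + 2z⁴) has coefficients 1,-1,2,2,2,0,0 for degrees 0…6.
[z⁶] = 1·0 + 2·2 + 1·1 = 5.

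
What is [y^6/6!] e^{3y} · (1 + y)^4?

The EGF product rule gives c_6 = Σ_{k_1+k_2=6} C(6; k_1,k_2) · ∏ g_i(k_i), where e^{3y} gives (3)^k; (1+y)^4 gives the falling factorial (4)_k.
g_1(k) for k = 0…6: 1, 3, 9, 27, 81, 243, 729.
g_2(k) for k = 0…6: 1, 4, 12, 24, 24, 0, 0.
c_6 = Σ_k C(6,k)·g_1(k)·g_2(6−k) = 15·9·24 + 20·27·24 + 15·81·12 + 6·243·4 + 1·729·1 = 3240 + 12960 + 14580 + 5832 + 729 = 37341.

37341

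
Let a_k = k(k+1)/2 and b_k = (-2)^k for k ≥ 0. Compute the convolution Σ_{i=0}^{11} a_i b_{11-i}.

Write out a_i and b_{11-i} for i = 0,…,11 and sum the products.
Σ = 0·(-2048) + 1·1024 + 3·(-512) + 6·256 + 10·(-128) + 15·64 + 21·(-32) + 28·16 + 36·(-8) + 45·4 + 55·(-2) + 66·1 = 328.

328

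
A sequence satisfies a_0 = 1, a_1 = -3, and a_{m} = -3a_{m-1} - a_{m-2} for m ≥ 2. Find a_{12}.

121393

The ordinary generating function has denominator 1 + 3y + y^2.
Iterating the recurrence: a_0,…,a_{12} = 1, -3, 8, -21, 55, -144, 377, -987, 2584, -6765, 17711, -46368, 121393.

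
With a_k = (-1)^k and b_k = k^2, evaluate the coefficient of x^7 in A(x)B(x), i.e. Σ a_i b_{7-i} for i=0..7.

28

Write out a_i and b_{7-i} for i = 0,…,7 and sum the products.
Σ = 1·49 − 1·36 + 1·25 − 1·16 + 1·9 − 1·4 + 1·1 − 1·0 = 28.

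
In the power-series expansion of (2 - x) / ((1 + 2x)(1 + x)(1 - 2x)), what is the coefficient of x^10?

3071

Partial fractions give a closed form: a_n = (5/2)·(-2)^n + (-1)·(-1)^n + (1/2)·2^n.
At n = 10: a_10 = 3071.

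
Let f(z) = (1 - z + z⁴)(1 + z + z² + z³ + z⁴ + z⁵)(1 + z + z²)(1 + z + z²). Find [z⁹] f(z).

(1 - z + z⁴) has coefficients 1,-1,0,0,1 for degrees 0…4.
(1 + z + z² + z³ + z⁴ + z⁵) has coefficients 1,1,1,1,1,1,0,0,0,0 for degrees 0…9.
Multiplying by (1 + z + z²) gives running coefficients 1,2,3,3,3,3,2,1,0,0 for degrees 0…9.
Finally multiplying by (1 + z + z²), the product of all factors after the first has coefficients 1,3,6,8,9,9,8,6,3,1 for degrees 0…9.
[z⁹] = 1·1 − 1·3 + 1·9 = 7.

7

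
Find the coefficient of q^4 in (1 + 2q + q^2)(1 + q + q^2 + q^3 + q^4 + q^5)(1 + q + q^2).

12

(1 + 2q + q^2) has coefficients 1,2,1 for degrees 0…2.
(1 + q + q^2 + q^3 + q^4 + q^5) has coefficients 1,1,1,1,1 for degrees 0…4.
Finally multiplying by (1 + q + q^2), the product of all factors after the first has coefficients 1,2,3,3,3 for degrees 0…4.
[q^4] = 1·3 + 2·3 + 1·3 = 12.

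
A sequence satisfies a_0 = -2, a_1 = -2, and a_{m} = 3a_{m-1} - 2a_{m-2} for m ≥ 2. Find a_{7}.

-2

The ordinary generating function has denominator 1 - 3t + 2t^2.
Iterating the recurrence: a_0,…,a_{7} = -2, -2, -2, -2, -2, -2, -2, -2.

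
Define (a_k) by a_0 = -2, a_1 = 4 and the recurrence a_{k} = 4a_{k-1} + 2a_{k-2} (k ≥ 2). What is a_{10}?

The ordinary generating function has denominator 1 - 4t - 2t^2.
Iterating the recurrence: a_0,…,a_{10} = -2, 4, 12, 56, 248, 1104, 4912, 21856, 97248, 432704, 1925312.

1925312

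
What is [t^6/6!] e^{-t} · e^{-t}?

64

The EGF product rule gives c_6 = Σ_{k_1+k_2=6} C(6; k_1,k_2) · ∏ g_i(k_i), where e^{-t} gives (-1)^k; e^{-t} gives (-1)^k.
g_1(k) for k = 0…6: 1, -1, 1, -1, 1, -1, 1.
g_2(k) for k = 0…6: 1, -1, 1, -1, 1, -1, 1.
c_6 = Σ_k C(6,k)·g_1(k)·g_2(6−k) = 1·1·1 + 6·(-1)·(-1) + 15·1·1 + 20·(-1)·(-1) + 15·1·1 + 6·(-1)·(-1) + 1·1·1 = 1 + 6 + 15 + 20 + 15 + 6 + 1 = 64.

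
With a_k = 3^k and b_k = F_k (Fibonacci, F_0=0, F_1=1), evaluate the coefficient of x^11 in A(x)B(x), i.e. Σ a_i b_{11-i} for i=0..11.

This is [x^11] in the product of the two ordinary generating functions.
Σ = 1·89 + 3·55 + 9·34 + 27·21 + 81·13 + 243·8 + 729·5 + 2187·3 + 6561·2 + 19683·1 + 59049·1 + 177147·0 = 106184.

106184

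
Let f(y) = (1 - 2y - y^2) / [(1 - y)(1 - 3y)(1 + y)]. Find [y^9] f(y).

Partial fractions give a closed form: a_n = (1/2)·1^n + (1/4)·3^n + (1/4)·(-1)^n.
At n = 9: a_9 = 4921.

4921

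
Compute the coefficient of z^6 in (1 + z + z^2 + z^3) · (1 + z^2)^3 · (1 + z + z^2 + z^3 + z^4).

24

(1 + z + z^2 + z^3) has coefficients 1,1,1,1 for degrees 0…3.
(1 + z^2)^3 has coefficients 1,0,3,0,3,0,1 for degrees 0…6.
Finally multiplying by (1 + z + z^2 + z^3 + z^4), the product of all factors after the first has coefficients 1,1,4,4,7,6,7 for degrees 0…6.
[z^6] = 1·7 + 1·6 + 1·7 + 1·4 = 24.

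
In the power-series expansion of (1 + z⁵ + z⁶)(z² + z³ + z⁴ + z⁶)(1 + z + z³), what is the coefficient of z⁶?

(1 + z⁵ + z⁶) has coefficients 1,0,0,0,0,1,1 for degrees 0…6.
(z² + z³ + z⁴ + z⁶) has coefficients 0,0,1,1,1,0,1 for degrees 0…6.
Finally multiplying by (1 + z + z³), the product of all factors after the first has coefficients 0,0,1,2,2,2,2 for degrees 0…6.
[z⁶] = 1·2 + 1·0 + 1·0 = 2.

2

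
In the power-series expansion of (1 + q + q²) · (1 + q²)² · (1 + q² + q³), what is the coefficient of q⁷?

(1 + q + q²) has coefficients 1,1,1 for degrees 0…2.
(1 + q²)² has coefficients 1,0,2,0,1,0,0,0 for degrees 0…7.
Finally multiplying by (1 + q² + q³), the product of all factors after the first has coefficients 1,0,3,1,3,2,1,1 for degrees 0…7.
[q⁷] = 1·1 + 1·1 + 1·2 = 4.

4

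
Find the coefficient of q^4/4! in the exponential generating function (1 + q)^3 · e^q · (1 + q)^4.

1961

The EGF product rule gives c_4 = Σ_{k_1+k_2+k_3=4} C(4; k_1,k_2,k_3) · ∏ g_i(k_i), where (1+q)^3 gives the falling factorial (3)_k; e^q gives (1)^k; (1+q)^4 gives the falling factorial (4)_k.
g_1(k) for k = 0…4: 1, 3, 6, 6, 0.
g_2(k) for k = 0…4: 1, 1, 1, 1, 1.
g_3(k) for k = 0…4: 1, 4, 12, 24, 24.
First combine the last two factors: h(k) = Σ_j C(k,j)·g_2(j)·g_3(k−j) for k = 0…4: 1, 5, 21, 73, 209.
c_4 = Σ_k C(4,k)·g_1(k)·h(4−k) = 1·1·209 + 4·3·73 + 6·6·21 + 4·6·5 = 209 + 876 + 756 + 120 = 1961.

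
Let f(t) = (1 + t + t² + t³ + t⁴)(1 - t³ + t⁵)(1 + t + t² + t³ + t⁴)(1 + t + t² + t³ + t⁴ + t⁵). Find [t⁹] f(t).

9

(1 + t + t² + t³ + t⁴) has coefficients 1,1,1,1,1 for degrees 0…4.
(1 - t³ + t⁵) has coefficients 1,0,0,-1,0,1,0,0,0,0 for degrees 0…9.
Multiplying by (1 + t + t² + t³ + t⁴) gives running coefficients 1,1,1,0,0,0,0,0,1,1 for degrees 0…9.
Finally multiplying by (1 + t + t² + t³ + t⁴ + t⁵), the product of all factors after the first has coefficients 1,2,3,3,3,3,2,1,1,2 for degrees 0…9.
[t⁹] = 1·2 + 1·1 + 1·1 + 1·2 + 1·3 = 9.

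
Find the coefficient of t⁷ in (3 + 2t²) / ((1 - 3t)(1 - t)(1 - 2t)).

29922

Partial fractions give a closed form: a_n = (29/2)·3^n + (5/2)·1^n + (-14)·2^n.
At n = 7: a_7 = 29922.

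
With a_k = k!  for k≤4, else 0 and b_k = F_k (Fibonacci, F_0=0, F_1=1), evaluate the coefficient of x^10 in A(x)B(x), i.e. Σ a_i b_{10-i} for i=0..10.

401

The convolution is the x^10 coefficient of A(x)B(x).
Σ = 1·55 + 1·34 + 2·21 + 6·13 + 24·8 + 0·5 + 0·3 + 0·2 + 0·1 + 0·1 + 0·0 = 401.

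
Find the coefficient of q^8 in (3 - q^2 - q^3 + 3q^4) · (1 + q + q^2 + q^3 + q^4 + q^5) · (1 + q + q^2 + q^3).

8

(3 - q^2 - q^3 + 3q^4) has coefficients 3,0,-1,-1,3 for degrees 0…4.
(1 + q + q^2 + q^3 + q^4 + q^5) has coefficients 1,1,1,1,1,1,0,0,0 for degrees 0…8.
Finally multiplying by (1 + q + q^2 + q^3), the product of all factors after the first has coefficients 1,2,3,4,4,4,3,2,1 for degrees 0…8.
[q^8] = 3·1 − 1·3 − 1·4 + 3·4 = 8.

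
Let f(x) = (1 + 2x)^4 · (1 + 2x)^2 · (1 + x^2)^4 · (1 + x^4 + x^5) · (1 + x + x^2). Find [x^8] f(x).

(1 + 2x)^4 has coefficients 1,8,24,32,16 for degrees 0…4.
(1 + 2x)^2 has coefficients 1,4,4,0,0,0,0,0,0 for degrees 0…8.
Multiplying by (1 + x^2)^4 gives running coefficients 1,4,8,16,22,24,28,16,17 for degrees 0…8.
Multiplying by (1 + x^4 + x^5) gives running coefficients 1,4,8,16,23,29,40,40,55 for degrees 0…8.
Finally multiplying by (1 + x + x^2), the product of all factors after the first has coefficients 1,5,13,28,47,68,92,109,135 for degrees 0…8.
[x^8] = 1·135 + 8·109 + 24·92 + 32·68 + 16·47 = 6143.

6143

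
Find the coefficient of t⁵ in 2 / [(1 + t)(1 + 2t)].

-126

The denominator gives the recurrence a_n = −3a_(n−1) − 2a_(n−2) for n ≥ 2; the numerator fixes a_0 = 2, a_1 = -6.
Iterating: 2, -6, 14, -30, 62, -126, so a_5 = -126.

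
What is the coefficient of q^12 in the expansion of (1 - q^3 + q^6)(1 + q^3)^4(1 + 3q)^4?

(1 - q^3 + q^6) has coefficients 1,0,0,-1,0,0,1 for degrees 0…6.
(1 + q^3)^4 has coefficients 1,0,0,4,0,0,6,0,0,4,0,0,1 for degrees 0…12.
Finally multiplying by (1 + 3q)^4, the product of all factors after the first has coefficients 1,12,54,112,129,216,438,396,324,652,534,216,433 for degrees 0…12.
[q^12] = 1·433 − 1·652 + 1·438 = 219.

219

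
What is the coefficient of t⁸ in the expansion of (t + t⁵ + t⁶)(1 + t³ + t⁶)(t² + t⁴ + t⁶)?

2

(t + t⁵ + t⁶) has coefficients 0,1,0,0,0,1,1 for degrees 0…6.
(1 + t³ + t⁶) has coefficients 1,0,0,1,0,0,1,0,0 for degrees 0…8.
Finally multiplying by (t² + t⁴ + t⁶), the product of all factors after the first has coefficients 0,0,1,0,1,1,1,1,1 for degrees 0…8.
[t⁸] = 1·1 + 1·0 + 1·1 = 2.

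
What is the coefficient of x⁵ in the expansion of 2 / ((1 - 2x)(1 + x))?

The denominator gives the recurrence a_n = a_(n−1) + 2a_(n−2) for n ≥ 2; the numerator fixes a_0 = 2, a_1 = 2.
Iterating: 2, 2, 6, 10, 22, 42, so a_5 = 42.

42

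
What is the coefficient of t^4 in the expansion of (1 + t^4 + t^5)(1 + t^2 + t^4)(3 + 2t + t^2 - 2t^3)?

7

(1 + t^4 + t^5) has coefficients 1,0,0,0,1 for degrees 0…4.
(1 + t^2 + t^4) has coefficients 1,0,1,0,1 for degrees 0…4.
Finally multiplying by (3 + 2t + t^2 - 2t^3), the product of all factors after the first has coefficients 3,2,4,0,4 for degrees 0…4.
[t^4] = 1·4 + 1·3 = 7.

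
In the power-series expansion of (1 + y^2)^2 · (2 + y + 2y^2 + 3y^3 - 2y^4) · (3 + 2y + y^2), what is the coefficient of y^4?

(1 + y^2)^2 has coefficients 1,0,2,0,1 for degrees 0…4.
(2 + y + 2y^2 + 3y^3 - 2y^4) has coefficients 2,1,2,3,-2 for degrees 0…4.
Finally multiplying by (3 + 2y + y^2), the product of all factors after the first has coefficients 6,7,10,14,2 for degrees 0…4.
[y^4] = 1·2 + 2·10 + 1·6 = 28.

28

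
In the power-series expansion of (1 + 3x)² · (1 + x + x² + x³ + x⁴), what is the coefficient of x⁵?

(1 + 3x)² has coefficients 1,6,9 for degrees 0…2.
(1 + x + x² + x³ + x⁴) has coefficients 1,1,1,1,1,0 for degrees 0…5.
[x⁵] = 1·0 + 6·1 + 9·1 = 15.

15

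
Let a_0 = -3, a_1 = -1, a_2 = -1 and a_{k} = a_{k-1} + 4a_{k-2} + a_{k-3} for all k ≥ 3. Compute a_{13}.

The ordinary generating function has denominator 1 - q - 4q^2 - q^3.
Iterating the recurrence: a_0,…,a_{13} = -3, -1, -1, -8, -13, -46, -106, -303, -773, -2091, -5486, -14623, -38658, -102636.

-102636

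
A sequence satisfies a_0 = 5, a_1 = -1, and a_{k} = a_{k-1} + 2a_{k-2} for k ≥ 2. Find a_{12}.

5465

The ordinary generating function has denominator 1 - z - 2z^2.
Iterating the recurrence: a_0,…,a_{12} = 5, -1, 9, 7, 25, 39, 89, 167, 345, 679, 1369, 2727, 5465.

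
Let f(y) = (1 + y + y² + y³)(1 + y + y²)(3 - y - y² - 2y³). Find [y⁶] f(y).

-9

(1 + y + y² + y³) has coefficients 1,1,1,1 for degrees 0…3.
(1 + y + y²) has coefficients 1,1,1,0,0,0,0 for degrees 0…6.
Finally multiplying by (3 - y - y² - 2y³), the product of all factors after the first has coefficients 3,2,1,-4,-3,-2,0 for degrees 0…6.
[y⁶] = 1·0 + 1·(-2) + 1·(-3) + 1·(-4) = -9.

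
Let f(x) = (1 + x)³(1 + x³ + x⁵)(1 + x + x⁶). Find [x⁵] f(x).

7

(1 + x)³ has coefficients 1,3,3,1 for degrees 0…3.
(1 + x³ + x⁵) has coefficients 1,0,0,1,0,1 for degrees 0…5.
Finally multiplying by (1 + x + x⁶), the product of all factors after the first has coefficients 1,1,0,1,1,1 for degrees 0…5.
[x⁵] = 1·1 + 3·1 + 3·1 + 1·0 = 7.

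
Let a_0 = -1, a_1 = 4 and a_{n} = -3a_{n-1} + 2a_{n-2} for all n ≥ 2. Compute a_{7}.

The ordinary generating function has denominator 1 + 3z - 2z^2.
Iterating the recurrence: a_0,…,a_{7} = -1, 4, -14, 50, -178, 634, -2258, 8042.

8042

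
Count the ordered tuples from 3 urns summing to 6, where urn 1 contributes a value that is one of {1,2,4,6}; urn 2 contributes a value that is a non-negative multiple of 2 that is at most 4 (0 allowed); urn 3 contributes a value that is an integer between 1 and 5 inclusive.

The generating function for the choices is (x + x^2 + x^4 + x^6)·(1 + x^2 + x^4)·(x + x^2 + x^3 + x^4 + x^5); the count is [x^6].
(x + x^2 + x^4 + x^6) has coefficients 0,1,1,0,1,0,1 for degrees 0…6.
(1 + x^2 + x^4) has coefficients 1,0,1,0,1,0,0 for degrees 0…6.
Finally multiplying by (x + x^2 + x^3 + x^4 + x^5), the product of all factors after the first has coefficients 0,1,1,2,2,3,2 for degrees 0…6.
[x^6] = 1·3 + 1·2 + 1·1 + 1·0 = 6.

6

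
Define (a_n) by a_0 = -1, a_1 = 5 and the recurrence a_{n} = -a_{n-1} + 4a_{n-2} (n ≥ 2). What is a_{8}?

-2929

The ordinary generating function has denominator 1 + y - 4y^2.
Iterating the recurrence: a_0,…,a_{8} = -1, 5, -9, 29, -65, 181, -441, 1165, -2929.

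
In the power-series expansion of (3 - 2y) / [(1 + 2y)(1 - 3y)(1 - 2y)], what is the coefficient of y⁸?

Partial fractions give a closed form: a_n = (4/5)·(-2)^n + (21/5)·3^n + (-2)·2^n.
At n = 8: a_8 = 27249.

27249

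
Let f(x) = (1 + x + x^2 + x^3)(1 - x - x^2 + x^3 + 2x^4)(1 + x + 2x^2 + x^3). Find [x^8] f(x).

10

(1 + x + x^2 + x^3) has coefficients 1,1,1,1 for degrees 0…3.
(1 - x - x^2 + x^3 + 2x^4) has coefficients 1,-1,-1,1,2,0,0,0,0 for degrees 0…8.
Finally multiplying by (1 + x + 2x^2 + x^3), the product of all factors after the first has coefficients 1,0,0,-1,0,3,5,2,0 for degrees 0…8.
[x^8] = 1·0 + 1·2 + 1·5 + 1·3 = 10.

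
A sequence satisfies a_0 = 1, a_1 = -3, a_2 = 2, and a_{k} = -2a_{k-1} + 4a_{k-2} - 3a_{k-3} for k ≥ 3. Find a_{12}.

1062361

The ordinary generating function has denominator 1 + 2y - 4y^2 + 3y^3.
Iterating the recurrence: a_0,…,a_{12} = 1, -3, 2, -19, 55, -192, 661, -2255, 7730, -26463, 90611, -310264, 1062361.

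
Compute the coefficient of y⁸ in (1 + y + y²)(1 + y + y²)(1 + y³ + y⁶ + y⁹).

(1 + y + y²) has coefficients 1,1,1 for degrees 0…2.
(1 + y + y²) has coefficients 1,1,1,0,0,0,0,0,0 for degrees 0…8.
Finally multiplying by (1 + y³ + y⁶ + y⁹), the product of all factors after the first has coefficients 1,1,1,1,1,1,1,1,1 for degrees 0…8.
[y⁸] = 1·1 + 1·1 + 1·1 = 3.

3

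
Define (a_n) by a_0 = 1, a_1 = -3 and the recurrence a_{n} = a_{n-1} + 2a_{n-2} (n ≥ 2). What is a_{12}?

The ordinary generating function has denominator 1 - x - 2x^2.
Iterating the recurrence: a_0,…,a_{12} = 1, -3, -1, -7, -9, -23, -41, -87, -169, -343, -681, -1367, -2729.

-2729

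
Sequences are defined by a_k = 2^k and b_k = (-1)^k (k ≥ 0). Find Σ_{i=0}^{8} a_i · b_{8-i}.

171

The convolution is the t^8 coefficient of A(t)B(t).
Σ = 1·1 + 2·(-1) + 4·1 + 8·(-1) + 16·1 + 32·(-1) + 64·1 + 128·(-1) + 256·1 = 171.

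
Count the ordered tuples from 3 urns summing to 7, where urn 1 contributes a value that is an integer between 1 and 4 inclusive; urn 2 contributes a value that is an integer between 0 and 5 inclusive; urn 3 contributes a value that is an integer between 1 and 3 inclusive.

12

The generating function for the choices is (q + q^2 + q^3 + q^4)·(1 + q + q^2 + q^3 + q^4 + q^5)·(q + q^2 + q^3); the count is [q^7].
(q + q^2 + q^3 + q^4) has coefficients 0,1,1,1,1 for degrees 0…4.
(1 + q + q^2 + q^3 + q^4 + q^5) has coefficients 1,1,1,1,1,1,0,0 for degrees 0…7.
Finally multiplying by (q + q^2 + q^3), the product of all factors after the first has coefficients 0,1,2,3,3,3,3,2 for degrees 0…7.
[q^7] = 1·3 + 1·3 + 1·3 + 1·3 = 12.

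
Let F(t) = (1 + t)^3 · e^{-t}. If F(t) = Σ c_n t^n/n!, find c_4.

The EGF product rule gives c_4 = Σ_{k_1+k_2=4} C(4; k_1,k_2) · ∏ g_i(k_i), where (1+t)^3 gives the falling factorial (3)_k; e^{-t} gives (-1)^k.
g_1(k) for k = 0…4: 1, 3, 6, 6, 0.
g_2(k) for k = 0…4: 1, -1, 1, -1, 1.
c_4 = Σ_k C(4,k)·g_1(k)·g_2(4−k) = 1·1·1 + 4·3·(-1) + 6·6·1 + 4·6·(-1) = 1 − 12 + 36 − 24 = 1.

1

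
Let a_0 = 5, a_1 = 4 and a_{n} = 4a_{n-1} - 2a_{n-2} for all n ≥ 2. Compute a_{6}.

The ordinary generating function has denominator 1 - 4x + 2x^2.
Iterating the recurrence: a_0,…,a_{6} = 5, 4, 6, 16, 52, 176, 600.

600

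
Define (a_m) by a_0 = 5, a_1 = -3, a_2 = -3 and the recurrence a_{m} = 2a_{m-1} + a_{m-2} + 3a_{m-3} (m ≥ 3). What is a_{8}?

The ordinary generating function has denominator 1 - 2y - y^2 - 3y^3.
Iterating the recurrence: a_0,…,a_{8} = 5, -3, -3, 6, 0, -3, 12, 21, 45.

45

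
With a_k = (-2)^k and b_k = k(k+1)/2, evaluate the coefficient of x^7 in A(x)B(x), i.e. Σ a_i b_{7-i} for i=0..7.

30

Write out a_i and b_{7-i} for i = 0,…,7 and sum the products.
Σ = 1·28 − 2·21 + 4·15 − 8·10 + 16·6 − 32·3 + 64·1 − 128·0 = 30.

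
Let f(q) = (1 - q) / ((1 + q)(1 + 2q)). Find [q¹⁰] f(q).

The denominator gives the recurrence a_n = −3a_(n−1) − 2a_(n−2) for n ≥ 3; the numerator fixes a_0 = 1, a_1 = -4, a_2 = 10.
Iterating: 1, -4, 10, -22, 46, -94, 190, -382, 766, -1534, 3070, so a_10 = 3070.

3070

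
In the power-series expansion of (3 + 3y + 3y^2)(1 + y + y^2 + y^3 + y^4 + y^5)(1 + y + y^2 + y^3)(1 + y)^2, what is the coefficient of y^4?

105

(3 + 3y + 3y^2) has coefficients 3,3,3 for degrees 0…2.
(1 + y + y^2 + y^3 + y^4 + y^5) has coefficients 1,1,1,1,1 for degrees 0…4.
Multiplying by (1 + y + y^2 + y^3) gives running coefficients 1,2,3,4,4 for degrees 0…4.
Finally multiplying by (1 + y)^2, the product of all factors after the first has coefficients 1,4,8,12,15 for degrees 0…4.
[y^4] = 3·15 + 3·12 + 3·8 = 105.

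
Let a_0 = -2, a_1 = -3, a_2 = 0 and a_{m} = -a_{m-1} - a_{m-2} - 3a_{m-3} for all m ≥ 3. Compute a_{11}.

The ordinary generating function has denominator 1 + z + z^2 + 3z^3.
Iterating the recurrence: a_0,…,a_{11} = -2, -3, 0, 9, 0, -9, -18, 27, 18, 9, -108, 45.

45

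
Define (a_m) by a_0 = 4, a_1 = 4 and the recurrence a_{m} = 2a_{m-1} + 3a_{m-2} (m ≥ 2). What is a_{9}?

39364

The ordinary generating function has denominator 1 - 2q - 3q^2.
Iterating the recurrence: a_0,…,a_{9} = 4, 4, 20, 52, 164, 484, 1460, 4372, 13124, 39364.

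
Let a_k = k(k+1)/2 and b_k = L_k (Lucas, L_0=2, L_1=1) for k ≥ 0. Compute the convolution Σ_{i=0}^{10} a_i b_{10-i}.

1258

Write out a_i and b_{10-i} for i = 0,…,10 and sum the products.
Σ = 0·123 + 1·76 + 3·47 + 6·29 + 10·18 + 15·11 + 21·7 + 28·4 + 36·3 + 45·1 + 55·2 = 1258.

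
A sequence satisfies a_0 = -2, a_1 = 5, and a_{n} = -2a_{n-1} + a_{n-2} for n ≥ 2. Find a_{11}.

The ordinary generating function has denominator 1 + 2q - q^2.
Iterating the recurrence: a_0,…,a_{11} = -2, 5, -12, 29, -70, 169, -408, 985, -2378, 5741, -13860, 33461.

33461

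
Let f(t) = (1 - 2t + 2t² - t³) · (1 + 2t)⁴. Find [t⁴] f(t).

(1 - 2t + 2t² - t³) has coefficients 1,-2,2,-1 for degrees 0…3.
(1 + 2t)⁴ has coefficients 1,8,24,32,16 for degrees 0…4.
[t⁴] = 1·16 − 2·32 + 2·24 − 1·8 = -8.

-8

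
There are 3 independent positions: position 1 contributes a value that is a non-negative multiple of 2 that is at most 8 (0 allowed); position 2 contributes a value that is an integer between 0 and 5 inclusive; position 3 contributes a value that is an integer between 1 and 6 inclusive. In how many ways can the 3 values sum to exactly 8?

16

The generating function for the choices is (1 + t² + t⁴ + t⁶ + t⁸)·(1 + t + t² + t³ + t⁴ + t⁵)·(t + t² + t³ + t⁴ + t⁵ + t⁶); the count is [t⁸].
(1 + t² + t⁴ + t⁶ + t⁸) has coefficients 1,0,1,0,1,0,1,0,1 for degrees 0…8.
(1 + t + t² + t³ + t⁴ + t⁵) has coefficients 1,1,1,1,1,1,0,0,0 for degrees 0…8.
Finally multiplying by (t + t² + t³ + t⁴ + t⁵ + t⁶), the product of all factors after the first has coefficients 0,1,2,3,4,5,6,5,4 for degrees 0…8.
[t⁸] = 1·4 + 1·6 + 1·4 + 1·2 + 1·0 = 16.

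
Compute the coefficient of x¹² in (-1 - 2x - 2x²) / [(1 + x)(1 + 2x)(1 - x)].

Partial fractions give a closed form: a_n = (1/2)·(-1)^n + (-2/3)·(-2)^n + (-5/6)·1^n.
At n = 12: a_12 = -2731.

-2731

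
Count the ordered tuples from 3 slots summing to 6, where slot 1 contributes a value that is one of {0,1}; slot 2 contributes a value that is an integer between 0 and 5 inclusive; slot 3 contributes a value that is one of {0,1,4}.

5

The generating function for the choices is (1 + z)·(1 + z + z² + z³ + z⁴ + z⁵)·(1 + z + z⁴); the count is [z⁶].
(1 + z) has coefficients 1,1 for degrees 0…1.
(1 + z + z² + z³ + z⁴ + z⁵) has coefficients 1,1,1,1,1,1,0 for degrees 0…6.
Finally multiplying by (1 + z + z⁴), the product of all factors after the first has coefficients 1,2,2,2,3,3,2 for degrees 0…6.
[z⁶] = 1·2 + 1·3 = 5.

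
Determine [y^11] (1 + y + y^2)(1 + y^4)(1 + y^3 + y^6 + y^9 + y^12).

(1 + y + y^2) has coefficients 1,1,1 for degrees 0…2.
(1 + y^4) has coefficients 1,0,0,0,1,0,0,0,0,0,0,0 for degrees 0…11.
Finally multiplying by (1 + y^3 + y^6 + y^9 + y^12), the product of all factors after the first has coefficients 1,0,0,1,1,0,1,1,0,1,1,0 for degrees 0…11.
[y^11] = 1·0 + 1·1 + 1·1 = 2.

2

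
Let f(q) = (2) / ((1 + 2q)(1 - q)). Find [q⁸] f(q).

Partial fractions give a closed form: a_n = (4/3)·(-2)^n + (2/3)·1^n.
At n = 8: a_8 = 342.

342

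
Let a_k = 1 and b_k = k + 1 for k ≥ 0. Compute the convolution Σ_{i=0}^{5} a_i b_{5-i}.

This is [x^5] in the product of the two ordinary generating functions.
Σ = 1·6 + 1·5 + 1·4 + 1·3 + 1·2 + 1·1 = 21.

21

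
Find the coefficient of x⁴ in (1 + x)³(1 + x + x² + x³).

7

(1 + x)³ has coefficients 1,3,3,1 for degrees 0…3.
(1 + x + x² + x³) has coefficients 1,1,1,1,0 for degrees 0…4.
[x⁴] = 1·0 + 3·1 + 3·1 + 1·1 = 7.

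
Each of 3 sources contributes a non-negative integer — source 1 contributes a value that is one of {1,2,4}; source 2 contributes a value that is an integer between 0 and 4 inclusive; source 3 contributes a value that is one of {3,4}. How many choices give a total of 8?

6

The generating function for the choices is (z + z² + z⁴)·(1 + z + z² + z³ + z⁴)·(z³ + z⁴); the count is [z⁸].
(z + z² + z⁴) has coefficients 0,1,1,0,1 for degrees 0…4.
(1 + z + z² + z³ + z⁴) has coefficients 1,1,1,1,1,0,0,0,0 for degrees 0…8.
Finally multiplying by (z³ + z⁴), the product of all factors after the first has coefficients 0,0,0,1,2,2,2,2,1 for degrees 0…8.
[z⁸] = 1·2 + 1·2 + 1·2 = 6.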